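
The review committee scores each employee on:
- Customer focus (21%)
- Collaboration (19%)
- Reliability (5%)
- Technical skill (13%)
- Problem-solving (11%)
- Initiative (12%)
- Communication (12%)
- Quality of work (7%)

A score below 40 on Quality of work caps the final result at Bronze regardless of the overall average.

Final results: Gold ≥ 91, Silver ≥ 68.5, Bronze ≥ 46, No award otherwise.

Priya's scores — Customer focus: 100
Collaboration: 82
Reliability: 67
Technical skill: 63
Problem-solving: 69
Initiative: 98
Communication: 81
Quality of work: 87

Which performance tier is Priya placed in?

Quality of work score 87 ≥ 40: minimum met.
Weighted total:
  Customer focus 100 × 0.21 = 21
  Collaboration 82 × 0.19 = 15.58
  Reliability 67 × 0.05 = 3.35
  Technical skill 63 × 0.13 = 8.19
  Problem-solving 69 × 0.11 = 7.59
  Initiative 98 × 0.12 = 11.76
  Communication 81 × 0.12 = 9.72
  Quality of work 87 × 0.07 = 6.09
Sum = 83.28
83.28 is ≥ 68.5 and < 91 → Silver

Silver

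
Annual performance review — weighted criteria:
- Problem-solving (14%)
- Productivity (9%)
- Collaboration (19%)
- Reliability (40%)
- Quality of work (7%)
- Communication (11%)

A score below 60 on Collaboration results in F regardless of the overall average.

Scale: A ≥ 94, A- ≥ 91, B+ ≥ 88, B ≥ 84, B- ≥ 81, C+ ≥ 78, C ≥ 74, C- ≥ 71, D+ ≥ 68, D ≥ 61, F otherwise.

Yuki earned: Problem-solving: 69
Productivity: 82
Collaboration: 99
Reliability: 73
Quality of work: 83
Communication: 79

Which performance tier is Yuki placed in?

C+

Collaboration score 99 ≥ 60: minimum met.
Weighted total:
  Problem-solving 69 × 0.14 = 9.66
  Productivity 82 × 0.09 = 7.38
  Collaboration 99 × 0.19 = 18.81
  Reliability 73 × 0.4 = 29.2
  Quality of work 83 × 0.07 = 5.81
  Communication 79 × 0.11 = 8.69
Sum = 79.55
79.55 is ≥ 78 and < 81 → C+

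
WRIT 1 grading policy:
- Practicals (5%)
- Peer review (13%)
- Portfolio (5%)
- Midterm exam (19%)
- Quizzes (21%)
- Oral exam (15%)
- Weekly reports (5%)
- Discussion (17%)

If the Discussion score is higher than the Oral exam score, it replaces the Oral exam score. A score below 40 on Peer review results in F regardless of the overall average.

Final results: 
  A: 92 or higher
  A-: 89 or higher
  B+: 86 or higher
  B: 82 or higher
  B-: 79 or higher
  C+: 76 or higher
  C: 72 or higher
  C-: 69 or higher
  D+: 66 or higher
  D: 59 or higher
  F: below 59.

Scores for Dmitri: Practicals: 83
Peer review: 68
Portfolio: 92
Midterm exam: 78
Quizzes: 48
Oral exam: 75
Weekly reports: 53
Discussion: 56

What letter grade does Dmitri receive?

D

Discussion (56) ≤ Oral exam (75), so Oral exam stays at 75.
Peer review score 68 ≥ 40: minimum met.
Weighted total:
  Practicals 83 × 0.05 = 4.15
  Peer review 68 × 0.13 = 8.84
  Portfolio 92 × 0.05 = 4.6
  Midterm exam 78 × 0.19 = 14.82
  Quizzes 48 × 0.21 = 10.08
  Oral exam 75 × 0.15 = 11.25
  Weekly reports 53 × 0.05 = 2.65
  Discussion 56 × 0.17 = 9.52
Sum = 65.91
65.91 is ≥ 59 and < 66 → D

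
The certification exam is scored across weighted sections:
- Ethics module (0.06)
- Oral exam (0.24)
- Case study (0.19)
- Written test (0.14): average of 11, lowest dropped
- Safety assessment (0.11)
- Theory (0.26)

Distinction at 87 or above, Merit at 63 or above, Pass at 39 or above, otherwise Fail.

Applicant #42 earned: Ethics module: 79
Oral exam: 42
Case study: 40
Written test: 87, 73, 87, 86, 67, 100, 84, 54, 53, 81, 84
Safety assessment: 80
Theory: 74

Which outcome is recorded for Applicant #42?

Pass

Written test: drop 53 → average of remaining 10 = 803/10 = 80.3
Weighted total:
  Ethics module 79 × 0.06 = 4.74
  Oral exam 42 × 0.24 = 10.08
  Case study 40 × 0.19 = 7.6
  Written test 80.3 × 0.14 = 11.242
  Safety assessment 80 × 0.11 = 8.8
  Theory 74 × 0.26 = 19.24
Sum = 61.702
61.702 is ≥ 39 and < 63 → Pass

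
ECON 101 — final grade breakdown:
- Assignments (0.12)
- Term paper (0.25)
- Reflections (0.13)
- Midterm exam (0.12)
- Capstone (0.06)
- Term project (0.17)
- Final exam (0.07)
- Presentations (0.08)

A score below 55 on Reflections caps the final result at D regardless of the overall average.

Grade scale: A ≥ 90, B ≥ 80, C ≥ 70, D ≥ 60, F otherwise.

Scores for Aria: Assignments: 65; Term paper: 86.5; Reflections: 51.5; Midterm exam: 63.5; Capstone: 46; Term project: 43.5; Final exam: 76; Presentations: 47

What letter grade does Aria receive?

D

Reflections score 51.5 < 55: minimum not met.
Weighted total:
  Assignments 65 × 0.12 = 7.8
  Term paper 86.5 × 0.25 = 21.625
  Reflections 51.5 × 0.13 = 6.695
  Midterm exam 63.5 × 0.12 = 7.62
  Capstone 46 × 0.06 = 2.76
  Term project 43.5 × 0.17 = 7.395
  Final exam 76 × 0.07 = 5.32
  Presentations 47 × 0.08 = 3.76
Sum = 62.975
62.975 would be D; cap at D applies → D.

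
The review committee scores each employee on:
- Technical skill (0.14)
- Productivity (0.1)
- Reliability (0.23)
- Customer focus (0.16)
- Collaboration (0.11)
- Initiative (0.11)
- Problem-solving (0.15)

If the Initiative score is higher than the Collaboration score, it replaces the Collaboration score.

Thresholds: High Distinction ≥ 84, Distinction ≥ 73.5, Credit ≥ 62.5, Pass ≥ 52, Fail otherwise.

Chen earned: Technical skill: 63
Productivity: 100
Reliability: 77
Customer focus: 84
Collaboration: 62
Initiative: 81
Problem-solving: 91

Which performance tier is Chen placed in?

Distinction

Initiative (81) > Collaboration (62), so Collaboration counts as 81.
Weighted total:
  Technical skill 63 × 0.14 = 8.82
  Productivity 100 × 0.1 = 10
  Reliability 77 × 0.23 = 17.71
  Customer focus 84 × 0.16 = 13.44
  Collaboration 81 × 0.11 = 8.91
  Initiative 81 × 0.11 = 8.91
  Problem-solving 91 × 0.15 = 13.65
Sum = 81.44
81.44 is ≥ 73.5 and < 84 → Distinction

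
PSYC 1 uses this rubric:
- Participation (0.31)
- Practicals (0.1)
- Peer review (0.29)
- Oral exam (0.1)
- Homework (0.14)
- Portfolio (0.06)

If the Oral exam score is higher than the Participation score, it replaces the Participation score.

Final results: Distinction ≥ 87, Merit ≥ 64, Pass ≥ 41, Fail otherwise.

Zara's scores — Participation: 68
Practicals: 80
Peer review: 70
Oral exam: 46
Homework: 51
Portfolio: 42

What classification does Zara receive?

Oral exam (46) ≤ Participation (68), so Participation stays at 68.
Weighted total:
  Participation 68 × 0.31 = 21.08
  Practicals 80 × 0.1 = 8
  Peer review 70 × 0.29 = 20.3
  Oral exam 46 × 0.1 = 4.6
  Homework 51 × 0.14 = 7.14
  Portfolio 42 × 0.06 = 2.52
Sum = 63.64
63.64 is ≥ 41 and < 64 → Pass

Pass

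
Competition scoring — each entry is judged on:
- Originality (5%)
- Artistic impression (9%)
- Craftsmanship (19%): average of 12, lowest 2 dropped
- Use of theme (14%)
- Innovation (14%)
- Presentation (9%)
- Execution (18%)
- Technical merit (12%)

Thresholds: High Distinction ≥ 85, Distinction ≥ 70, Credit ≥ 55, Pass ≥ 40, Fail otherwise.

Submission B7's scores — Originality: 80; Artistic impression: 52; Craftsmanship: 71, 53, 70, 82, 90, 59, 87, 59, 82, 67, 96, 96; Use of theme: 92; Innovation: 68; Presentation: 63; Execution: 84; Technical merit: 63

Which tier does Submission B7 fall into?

Distinction

Craftsmanship: drop 53, 59 → average of remaining 10 = 800/10 = 80
Weighted total:
  Originality 80 × 0.05 = 4
  Artistic impression 52 × 0.09 = 4.68
  Craftsmanship 80 × 0.19 = 15.2
  Use of theme 92 × 0.14 = 12.88
  Innovation 68 × 0.14 = 9.52
  Presentation 63 × 0.09 = 5.67
  Execution 84 × 0.18 = 15.12
  Technical merit 63 × 0.12 = 7.56
Sum = 74.63
74.63 is ≥ 70 and < 85 → Distinction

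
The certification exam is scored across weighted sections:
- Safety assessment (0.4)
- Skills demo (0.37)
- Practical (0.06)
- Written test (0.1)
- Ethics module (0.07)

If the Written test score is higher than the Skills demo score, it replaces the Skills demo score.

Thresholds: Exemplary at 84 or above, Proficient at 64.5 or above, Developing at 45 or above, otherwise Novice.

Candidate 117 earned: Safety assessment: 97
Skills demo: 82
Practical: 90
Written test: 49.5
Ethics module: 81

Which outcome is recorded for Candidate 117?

Written test (49.5) ≤ Skills demo (82), so Skills demo stays at 82.
Weighted total:
  Safety assessment 97 × 0.4 = 38.8
  Skills demo 82 × 0.37 = 30.34
  Practical 90 × 0.06 = 5.4
  Written test 49.5 × 0.1 = 4.95
  Ethics module 81 × 0.07 = 5.67
Sum = 85.16
85.16 ≥ 84 → Exemplary

Exemplary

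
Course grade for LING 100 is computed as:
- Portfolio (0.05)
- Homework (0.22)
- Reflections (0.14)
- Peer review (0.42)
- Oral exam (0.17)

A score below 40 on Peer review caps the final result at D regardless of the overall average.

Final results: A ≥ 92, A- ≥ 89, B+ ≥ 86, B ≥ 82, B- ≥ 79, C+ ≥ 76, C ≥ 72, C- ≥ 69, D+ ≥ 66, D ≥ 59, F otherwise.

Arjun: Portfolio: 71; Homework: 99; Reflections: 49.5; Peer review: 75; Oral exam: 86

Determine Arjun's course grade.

C+

Peer review score 75 ≥ 40: minimum met.
Weighted total:
  Portfolio 71 × 0.05 = 3.55
  Homework 99 × 0.22 = 21.78
  Reflections 49.5 × 0.14 = 6.93
  Peer review 75 × 0.42 = 31.5
  Oral exam 86 × 0.17 = 14.62
Sum = 78.38
78.38 is ≥ 76 and < 79 → C+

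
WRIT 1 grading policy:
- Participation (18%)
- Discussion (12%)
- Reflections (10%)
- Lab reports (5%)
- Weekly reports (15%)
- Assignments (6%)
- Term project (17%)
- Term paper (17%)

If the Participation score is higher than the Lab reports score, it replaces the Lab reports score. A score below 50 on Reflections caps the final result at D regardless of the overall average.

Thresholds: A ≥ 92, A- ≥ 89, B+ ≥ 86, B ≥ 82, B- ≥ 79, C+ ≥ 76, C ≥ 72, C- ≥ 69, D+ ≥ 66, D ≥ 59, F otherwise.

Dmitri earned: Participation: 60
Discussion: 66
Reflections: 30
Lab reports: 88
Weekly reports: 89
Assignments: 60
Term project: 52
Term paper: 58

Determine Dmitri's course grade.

Participation (60) ≤ Lab reports (88), so Lab reports stays at 88.
Reflections score 30 < 50: minimum not met.
Weighted total:
  Participation 60 × 0.18 = 10.8
  Discussion 66 × 0.12 = 7.92
  Reflections 30 × 0.1 = 3
  Lab reports 88 × 0.05 = 4.4
  Weekly reports 89 × 0.15 = 13.35
  Assignments 60 × 0.06 = 3.6
  Term project 52 × 0.17 = 8.84
  Term paper 58 × 0.17 = 9.86
Sum = 61.77
61.77 would be D; cap at D applies → D.

D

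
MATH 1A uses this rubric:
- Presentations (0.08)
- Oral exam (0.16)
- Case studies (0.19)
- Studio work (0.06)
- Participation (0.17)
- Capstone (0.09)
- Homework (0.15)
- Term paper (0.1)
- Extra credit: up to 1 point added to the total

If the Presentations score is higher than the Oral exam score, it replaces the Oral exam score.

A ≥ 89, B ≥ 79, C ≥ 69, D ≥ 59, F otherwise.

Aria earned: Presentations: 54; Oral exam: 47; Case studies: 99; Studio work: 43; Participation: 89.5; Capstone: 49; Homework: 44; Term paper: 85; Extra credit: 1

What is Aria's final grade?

Presentations (54) > Oral exam (47), so Oral exam counts as 54.
Weighted total:
  Presentations 54 × 0.08 = 4.32
  Oral exam 54 × 0.16 = 8.64
  Case studies 99 × 0.19 = 18.81
  Studio work 43 × 0.06 = 2.58
  Participation 89.5 × 0.17 = 15.215
  Capstone 49 × 0.09 = 4.41
  Homework 44 × 0.15 = 6.6
  Term paper 85 × 0.1 = 8.5
Sum = 69.075
Extra credit: 69.075 + 1 = 70.075
70.075 is ≥ 69 and < 79 → C

C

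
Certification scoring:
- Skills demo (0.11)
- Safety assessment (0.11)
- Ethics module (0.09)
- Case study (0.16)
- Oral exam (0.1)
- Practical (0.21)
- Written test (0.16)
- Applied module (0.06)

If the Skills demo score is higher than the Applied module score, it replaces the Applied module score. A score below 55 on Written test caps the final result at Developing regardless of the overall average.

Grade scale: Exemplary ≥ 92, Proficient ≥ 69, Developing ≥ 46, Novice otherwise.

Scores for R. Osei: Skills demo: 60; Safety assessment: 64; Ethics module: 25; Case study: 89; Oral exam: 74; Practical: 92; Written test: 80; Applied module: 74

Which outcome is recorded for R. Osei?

Proficient

Skills demo (60) ≤ Applied module (74), so Applied module stays at 74.
Written test score 80 ≥ 55: minimum met.
Weighted total:
  Skills demo 60 × 0.11 = 6.6
  Safety assessment 64 × 0.11 = 7.04
  Ethics module 25 × 0.09 = 2.25
  Case study 89 × 0.16 = 14.24
  Oral exam 74 × 0.1 = 7.4
  Practical 92 × 0.21 = 19.32
  Written test 80 × 0.16 = 12.8
  Applied module 74 × 0.06 = 4.44
Sum = 74.09
74.09 is ≥ 69 and < 92 → Proficient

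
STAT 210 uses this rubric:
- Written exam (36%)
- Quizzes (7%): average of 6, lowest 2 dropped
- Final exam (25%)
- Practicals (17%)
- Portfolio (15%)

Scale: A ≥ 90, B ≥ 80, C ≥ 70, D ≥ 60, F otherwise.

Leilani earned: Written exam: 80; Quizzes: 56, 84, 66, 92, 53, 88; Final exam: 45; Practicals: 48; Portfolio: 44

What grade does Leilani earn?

Quizzes: drop 53, 56 → average of remaining 4 = 330/4 = 82.5
Weighted total:
  Written exam 80 × 0.36 = 28.8
  Quizzes 82.5 × 0.07 = 5.775
  Final exam 45 × 0.25 = 11.25
  Practicals 48 × 0.17 = 8.16
  Portfolio 44 × 0.15 = 6.6
Sum = 60.585
60.585 is ≥ 60 and < 70 → D

D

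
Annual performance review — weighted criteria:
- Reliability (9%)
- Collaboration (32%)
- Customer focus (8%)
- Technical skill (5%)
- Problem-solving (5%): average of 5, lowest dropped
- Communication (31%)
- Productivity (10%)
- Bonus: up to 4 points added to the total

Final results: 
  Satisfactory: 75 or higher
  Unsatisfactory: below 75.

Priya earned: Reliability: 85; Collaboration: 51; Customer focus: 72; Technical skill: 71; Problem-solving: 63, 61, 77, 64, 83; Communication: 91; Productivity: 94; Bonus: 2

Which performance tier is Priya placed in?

Satisfactory

Problem-solving: drop 61 → average of remaining 4 = 287/4 = 71.75
Weighted total:
  Reliability 85 × 0.09 = 7.65
  Collaboration 51 × 0.32 = 16.32
  Customer focus 72 × 0.08 = 5.76
  Technical skill 71 × 0.05 = 3.55
  Problem-solving 71.75 × 0.05 = 3.5875
  Communication 91 × 0.31 = 28.21
  Productivity 94 × 0.1 = 9.4
Sum = 74.4775
Bonus: 74.4775 + 2 = 76.4775
76.4775 ≥ 75 → Satisfactory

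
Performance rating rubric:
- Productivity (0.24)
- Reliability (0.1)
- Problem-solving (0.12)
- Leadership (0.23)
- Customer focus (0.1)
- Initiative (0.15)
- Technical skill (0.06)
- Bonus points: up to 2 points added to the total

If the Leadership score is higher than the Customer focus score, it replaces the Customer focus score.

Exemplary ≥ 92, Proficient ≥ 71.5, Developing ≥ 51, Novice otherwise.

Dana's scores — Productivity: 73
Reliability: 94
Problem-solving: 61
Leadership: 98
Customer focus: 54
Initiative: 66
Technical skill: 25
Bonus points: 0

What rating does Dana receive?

Proficient

Leadership (98) > Customer focus (54), so Customer focus counts as 98.
Weighted total:
  Productivity 73 × 0.24 = 17.52
  Reliability 94 × 0.1 = 9.4
  Problem-solving 61 × 0.12 = 7.32
  Leadership 98 × 0.23 = 22.54
  Customer focus 98 × 0.1 = 9.8
  Initiative 66 × 0.15 = 9.9
  Technical skill 25 × 0.06 = 1.5
Sum = 77.98
Bonus points: 77.98 + 0 = 77.98
77.98 is ≥ 71.5 and < 92 → Proficient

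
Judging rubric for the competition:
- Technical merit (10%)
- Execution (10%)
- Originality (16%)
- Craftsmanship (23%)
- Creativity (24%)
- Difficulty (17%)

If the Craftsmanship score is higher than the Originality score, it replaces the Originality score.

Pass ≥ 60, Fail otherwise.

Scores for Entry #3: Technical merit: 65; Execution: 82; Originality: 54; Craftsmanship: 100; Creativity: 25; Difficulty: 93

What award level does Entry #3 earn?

Pass

Craftsmanship (100) > Originality (54), so Originality counts as 100.
Weighted total:
  Technical merit 65 × 0.1 = 6.5
  Execution 82 × 0.1 = 8.2
  Originality 100 × 0.16 = 16
  Craftsmanship 100 × 0.23 = 23
  Creativity 25 × 0.24 = 6
  Difficulty 93 × 0.17 = 15.81
Sum = 75.51
75.51 ≥ 60 → Pass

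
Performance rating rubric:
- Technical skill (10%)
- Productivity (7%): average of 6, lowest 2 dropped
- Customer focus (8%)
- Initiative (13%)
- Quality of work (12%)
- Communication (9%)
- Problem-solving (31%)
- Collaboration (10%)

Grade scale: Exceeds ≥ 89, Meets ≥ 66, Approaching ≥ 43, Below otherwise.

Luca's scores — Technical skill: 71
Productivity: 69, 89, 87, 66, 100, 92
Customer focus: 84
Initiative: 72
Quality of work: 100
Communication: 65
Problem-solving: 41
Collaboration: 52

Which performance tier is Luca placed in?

Productivity: drop 66, 69 → average of remaining 4 = 368/4 = 92
Weighted total:
  Technical skill 71 × 0.1 = 7.1
  Productivity 92 × 0.07 = 6.44
  Customer focus 84 × 0.08 = 6.72
  Initiative 72 × 0.13 = 9.36
  Quality of work 100 × 0.12 = 12
  Communication 65 × 0.09 = 5.85
  Problem-solving 41 × 0.31 = 12.71
  Collaboration 52 × 0.1 = 5.2
Sum = 65.38
65.38 is ≥ 43 and < 66 → Approaching

Approaching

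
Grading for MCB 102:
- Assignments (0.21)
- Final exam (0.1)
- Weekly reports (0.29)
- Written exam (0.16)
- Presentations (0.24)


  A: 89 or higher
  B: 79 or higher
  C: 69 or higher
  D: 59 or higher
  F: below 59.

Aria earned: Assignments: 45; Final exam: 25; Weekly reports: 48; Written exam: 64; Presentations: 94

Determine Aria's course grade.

Weighted total:
  Assignments 45 × 0.21 = 9.45
  Final exam 25 × 0.1 = 2.5
  Weekly reports 48 × 0.29 = 13.92
  Written exam 64 × 0.16 = 10.24
  Presentations 94 × 0.24 = 22.56
Sum = 58.67
58.67 < 59 → F

F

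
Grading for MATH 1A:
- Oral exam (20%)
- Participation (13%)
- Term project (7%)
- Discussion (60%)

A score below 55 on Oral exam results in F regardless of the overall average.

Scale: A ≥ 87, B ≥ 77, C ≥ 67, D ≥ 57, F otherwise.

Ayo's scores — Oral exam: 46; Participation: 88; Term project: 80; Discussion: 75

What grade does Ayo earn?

Oral exam score 46 < 55: minimum not met.
Weighted total:
  Oral exam 46 × 0.2 = 9.2
  Participation 88 × 0.13 = 11.44
  Term project 80 × 0.07 = 5.6
  Discussion 75 × 0.6 = 45
Sum = 71.24
Because the Oral exam minimum was not met, the result is F.

F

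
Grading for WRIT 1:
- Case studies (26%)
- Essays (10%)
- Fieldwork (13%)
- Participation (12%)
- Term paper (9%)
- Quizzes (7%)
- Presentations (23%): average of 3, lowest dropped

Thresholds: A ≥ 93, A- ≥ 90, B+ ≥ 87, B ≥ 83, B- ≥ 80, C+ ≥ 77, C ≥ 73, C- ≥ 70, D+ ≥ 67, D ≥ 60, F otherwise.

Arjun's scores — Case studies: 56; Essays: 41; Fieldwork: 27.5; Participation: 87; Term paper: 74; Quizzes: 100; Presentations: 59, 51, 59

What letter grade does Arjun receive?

F

Presentations: drop 51 → average of remaining 2 = 118/2 = 59
Weighted total:
  Case studies 56 × 0.26 = 14.56
  Essays 41 × 0.1 = 4.1
  Fieldwork 27.5 × 0.13 = 3.575
  Participation 87 × 0.12 = 10.44
  Term paper 74 × 0.09 = 6.66
  Quizzes 100 × 0.07 = 7
  Presentations 59 × 0.23 = 13.57
Sum = 59.905
59.905 < 60 → F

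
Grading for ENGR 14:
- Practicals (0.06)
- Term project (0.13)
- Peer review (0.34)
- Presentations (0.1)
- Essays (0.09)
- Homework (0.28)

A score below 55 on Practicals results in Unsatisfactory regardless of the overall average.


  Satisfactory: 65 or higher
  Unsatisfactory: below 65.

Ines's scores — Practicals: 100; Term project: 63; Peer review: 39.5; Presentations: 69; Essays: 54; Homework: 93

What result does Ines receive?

Practicals score 100 ≥ 55: minimum met.
Weighted total:
  Practicals 100 × 0.06 = 6
  Term project 63 × 0.13 = 8.19
  Peer review 39.5 × 0.34 = 13.43
  Presentations 69 × 0.1 = 6.9
  Essays 54 × 0.09 = 4.86
  Homework 93 × 0.28 = 26.04
Sum = 65.42
65.42 ≥ 65 → Satisfactory

Satisfactory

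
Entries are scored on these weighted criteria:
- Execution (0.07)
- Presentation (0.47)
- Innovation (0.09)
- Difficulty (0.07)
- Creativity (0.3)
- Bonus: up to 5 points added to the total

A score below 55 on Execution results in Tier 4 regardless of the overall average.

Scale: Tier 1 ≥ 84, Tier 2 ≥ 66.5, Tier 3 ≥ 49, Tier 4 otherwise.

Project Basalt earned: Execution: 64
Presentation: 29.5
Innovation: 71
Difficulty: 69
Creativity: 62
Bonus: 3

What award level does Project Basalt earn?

Execution score 64 ≥ 55: minimum met.
Weighted total:
  Execution 64 × 0.07 = 4.48
  Presentation 29.5 × 0.47 = 13.865
  Innovation 71 × 0.09 = 6.39
  Difficulty 69 × 0.07 = 4.83
  Creativity 62 × 0.3 = 18.6
Sum = 48.165
Bonus: 48.165 + 3 = 51.165
51.165 is ≥ 49 and < 66.5 → Tier 3

Tier 3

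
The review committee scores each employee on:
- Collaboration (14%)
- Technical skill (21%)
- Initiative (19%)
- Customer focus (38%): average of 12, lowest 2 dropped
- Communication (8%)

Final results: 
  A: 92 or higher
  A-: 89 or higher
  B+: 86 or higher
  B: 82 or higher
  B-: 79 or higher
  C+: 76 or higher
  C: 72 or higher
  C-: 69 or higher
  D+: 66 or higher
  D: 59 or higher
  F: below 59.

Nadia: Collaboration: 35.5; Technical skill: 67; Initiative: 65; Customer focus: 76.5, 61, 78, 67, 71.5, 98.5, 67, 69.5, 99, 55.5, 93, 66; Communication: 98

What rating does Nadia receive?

Customer focus: drop 55.5, 61 → average of remaining 10 = 786/10 = 78.6
Weighted total:
  Collaboration 35.5 × 0.14 = 4.97
  Technical skill 67 × 0.21 = 14.07
  Initiative 65 × 0.19 = 12.35
  Customer focus 78.6 × 0.38 = 29.868
  Communication 98 × 0.08 = 7.84
Sum = 69.098
69.098 is ≥ 69 and < 72 → C-

C-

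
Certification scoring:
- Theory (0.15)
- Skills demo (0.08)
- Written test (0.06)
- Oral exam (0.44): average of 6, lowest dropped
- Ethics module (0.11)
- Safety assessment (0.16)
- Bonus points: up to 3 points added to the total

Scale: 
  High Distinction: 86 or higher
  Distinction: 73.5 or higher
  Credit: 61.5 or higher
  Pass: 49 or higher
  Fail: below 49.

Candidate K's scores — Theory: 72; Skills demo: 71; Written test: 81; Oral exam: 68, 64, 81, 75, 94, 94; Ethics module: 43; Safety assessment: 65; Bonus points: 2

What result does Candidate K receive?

Distinction

Oral exam: drop 64 → average of remaining 5 = 412/5 = 82.4
Weighted total:
  Theory 72 × 0.15 = 10.8
  Skills demo 71 × 0.08 = 5.68
  Written test 81 × 0.06 = 4.86
  Oral exam 82.4 × 0.44 = 36.256
  Ethics module 43 × 0.11 = 4.73
  Safety assessment 65 × 0.16 = 10.4
Sum = 72.726
Bonus points: 72.726 + 2 = 74.726
74.726 is ≥ 73.5 and < 86 → Distinction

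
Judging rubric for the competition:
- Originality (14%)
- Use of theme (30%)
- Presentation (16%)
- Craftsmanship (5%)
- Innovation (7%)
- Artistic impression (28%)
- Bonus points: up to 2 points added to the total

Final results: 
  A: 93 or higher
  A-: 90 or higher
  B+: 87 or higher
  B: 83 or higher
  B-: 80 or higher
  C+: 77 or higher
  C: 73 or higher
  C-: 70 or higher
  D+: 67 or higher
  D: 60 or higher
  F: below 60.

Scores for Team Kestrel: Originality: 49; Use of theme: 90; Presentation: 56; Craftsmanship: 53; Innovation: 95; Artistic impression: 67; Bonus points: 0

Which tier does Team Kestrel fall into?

C-

Weighted total:
  Originality 49 × 0.14 = 6.86
  Use of theme 90 × 0.3 = 27
  Presentation 56 × 0.16 = 8.96
  Craftsmanship 53 × 0.05 = 2.65
  Innovation 95 × 0.07 = 6.65
  Artistic impression 67 × 0.28 = 18.76
Sum = 70.88
Bonus points: 70.88 + 0 = 70.88
70.88 is ≥ 70 and < 73 → C-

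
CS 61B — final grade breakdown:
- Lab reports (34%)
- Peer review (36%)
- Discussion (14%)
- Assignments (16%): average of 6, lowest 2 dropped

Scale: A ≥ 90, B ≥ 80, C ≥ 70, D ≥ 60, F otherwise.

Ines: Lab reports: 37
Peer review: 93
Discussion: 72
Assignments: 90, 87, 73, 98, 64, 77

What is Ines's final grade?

Assignments: drop 64, 73 → average of remaining 4 = 352/4 = 88
Weighted total:
  Lab reports 37 × 0.34 = 12.58
  Peer review 93 × 0.36 = 33.48
  Discussion 72 × 0.14 = 10.08
  Assignments 88 × 0.16 = 14.08
Sum = 70.22
70.22 is ≥ 70 and < 80 → C

C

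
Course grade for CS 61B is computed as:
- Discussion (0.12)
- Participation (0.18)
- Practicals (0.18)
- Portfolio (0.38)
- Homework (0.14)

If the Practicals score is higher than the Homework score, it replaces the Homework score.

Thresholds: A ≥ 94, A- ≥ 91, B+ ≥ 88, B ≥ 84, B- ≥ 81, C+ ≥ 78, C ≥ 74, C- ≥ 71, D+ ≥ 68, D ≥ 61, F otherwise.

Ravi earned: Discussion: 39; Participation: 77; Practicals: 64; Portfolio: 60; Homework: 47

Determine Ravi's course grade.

D

Practicals (64) > Homework (47), so Homework counts as 64.
Weighted total:
  Discussion 39 × 0.12 = 4.68
  Participation 77 × 0.18 = 13.86
  Practicals 64 × 0.18 = 11.52
  Portfolio 60 × 0.38 = 22.8
  Homework 64 × 0.14 = 8.96
Sum = 61.82
61.82 is ≥ 61 and < 68 → D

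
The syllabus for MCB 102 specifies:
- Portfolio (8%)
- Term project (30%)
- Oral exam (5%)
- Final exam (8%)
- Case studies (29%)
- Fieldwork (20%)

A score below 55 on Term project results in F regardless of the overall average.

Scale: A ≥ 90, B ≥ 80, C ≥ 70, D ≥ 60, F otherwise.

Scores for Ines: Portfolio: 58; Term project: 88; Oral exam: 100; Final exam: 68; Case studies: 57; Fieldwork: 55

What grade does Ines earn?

D

Term project score 88 ≥ 55: minimum met.
Weighted total:
  Portfolio 58 × 0.08 = 4.64
  Term project 88 × 0.3 = 26.4
  Oral exam 100 × 0.05 = 5
  Final exam 68 × 0.08 = 5.44
  Case studies 57 × 0.29 = 16.53
  Fieldwork 55 × 0.2 = 11
Sum = 69.01
69.01 is ≥ 60 and < 70 → D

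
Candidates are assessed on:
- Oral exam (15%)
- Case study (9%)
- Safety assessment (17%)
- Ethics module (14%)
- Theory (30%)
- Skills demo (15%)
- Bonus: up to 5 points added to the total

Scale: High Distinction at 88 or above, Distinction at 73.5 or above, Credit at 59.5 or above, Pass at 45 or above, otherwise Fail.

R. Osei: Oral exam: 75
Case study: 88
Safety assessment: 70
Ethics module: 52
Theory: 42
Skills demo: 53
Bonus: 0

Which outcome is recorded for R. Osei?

Weighted total:
  Oral exam 75 × 0.15 = 11.25
  Case study 88 × 0.09 = 7.92
  Safety assessment 70 × 0.17 = 11.9
  Ethics module 52 × 0.14 = 7.28
  Theory 42 × 0.3 = 12.6
  Skills demo 53 × 0.15 = 7.95
Sum = 58.9
Bonus: 58.9 + 0 = 58.9
58.9 is ≥ 45 and < 59.5 → Pass

Pass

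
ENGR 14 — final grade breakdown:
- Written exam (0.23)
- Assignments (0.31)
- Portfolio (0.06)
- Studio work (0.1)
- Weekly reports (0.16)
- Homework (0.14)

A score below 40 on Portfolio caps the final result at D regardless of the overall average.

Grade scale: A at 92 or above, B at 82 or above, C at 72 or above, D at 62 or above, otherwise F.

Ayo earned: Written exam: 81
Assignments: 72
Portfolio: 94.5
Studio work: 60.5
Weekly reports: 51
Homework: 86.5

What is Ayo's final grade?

Portfolio score 94.5 ≥ 40: minimum met.
Weighted total:
  Written exam 81 × 0.23 = 18.63
  Assignments 72 × 0.31 = 22.32
  Portfolio 94.5 × 0.06 = 5.67
  Studio work 60.5 × 0.1 = 6.05
  Weekly reports 51 × 0.16 = 8.16
  Homework 86.5 × 0.14 = 12.11
Sum = 72.94
72.94 is ≥ 72 and < 82 → C

C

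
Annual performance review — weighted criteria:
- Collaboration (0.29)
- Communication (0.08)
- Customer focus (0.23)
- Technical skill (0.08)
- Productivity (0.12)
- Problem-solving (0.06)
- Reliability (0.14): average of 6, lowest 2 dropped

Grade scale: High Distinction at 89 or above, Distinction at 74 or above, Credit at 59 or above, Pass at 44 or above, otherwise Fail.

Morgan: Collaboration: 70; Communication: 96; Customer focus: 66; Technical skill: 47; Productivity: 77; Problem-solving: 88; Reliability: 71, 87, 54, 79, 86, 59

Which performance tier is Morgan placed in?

Credit

Reliability: drop 54, 59 → average of remaining 4 = 323/4 = 80.75
Weighted total:
  Collaboration 70 × 0.29 = 20.3
  Communication 96 × 0.08 = 7.68
  Customer focus 66 × 0.23 = 15.18
  Technical skill 47 × 0.08 = 3.76
  Productivity 77 × 0.12 = 9.24
  Problem-solving 88 × 0.06 = 5.28
  Reliability 80.75 × 0.14 = 11.305
Sum = 72.745
72.745 is ≥ 59 and < 74 → Credit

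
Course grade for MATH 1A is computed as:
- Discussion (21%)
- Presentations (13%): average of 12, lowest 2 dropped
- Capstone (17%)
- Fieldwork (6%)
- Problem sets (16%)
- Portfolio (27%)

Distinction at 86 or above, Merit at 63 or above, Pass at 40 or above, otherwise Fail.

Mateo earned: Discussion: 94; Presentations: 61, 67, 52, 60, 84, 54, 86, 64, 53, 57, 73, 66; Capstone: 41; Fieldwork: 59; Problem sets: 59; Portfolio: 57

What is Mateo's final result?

Presentations: drop 52, 53 → average of remaining 10 = 672/10 = 67.2
Weighted total:
  Discussion 94 × 0.21 = 19.74
  Presentations 67.2 × 0.13 = 8.736
  Capstone 41 × 0.17 = 6.97
  Fieldwork 59 × 0.06 = 3.54
  Problem sets 59 × 0.16 = 9.44
  Portfolio 57 × 0.27 = 15.39
Sum = 63.816
63.816 is ≥ 63 and < 86 → Merit

Merit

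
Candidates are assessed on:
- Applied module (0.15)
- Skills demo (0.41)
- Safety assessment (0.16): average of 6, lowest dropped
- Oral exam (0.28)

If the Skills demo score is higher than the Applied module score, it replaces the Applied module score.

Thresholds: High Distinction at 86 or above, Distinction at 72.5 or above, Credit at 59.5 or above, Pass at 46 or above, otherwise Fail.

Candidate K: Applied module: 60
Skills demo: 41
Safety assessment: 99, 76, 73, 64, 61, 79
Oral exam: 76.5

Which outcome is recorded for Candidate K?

Credit

Safety assessment: drop 61 → average of remaining 5 = 391/5 = 78.2
Skills demo (41) ≤ Applied module (60), so Applied module stays at 60.
Weighted total:
  Applied module 60 × 0.15 = 9
  Skills demo 41 × 0.41 = 16.81
  Safety assessment 78.2 × 0.16 = 12.512
  Oral exam 76.5 × 0.28 = 21.42
Sum = 59.742
59.742 is ≥ 59.5 and < 72.5 → Credit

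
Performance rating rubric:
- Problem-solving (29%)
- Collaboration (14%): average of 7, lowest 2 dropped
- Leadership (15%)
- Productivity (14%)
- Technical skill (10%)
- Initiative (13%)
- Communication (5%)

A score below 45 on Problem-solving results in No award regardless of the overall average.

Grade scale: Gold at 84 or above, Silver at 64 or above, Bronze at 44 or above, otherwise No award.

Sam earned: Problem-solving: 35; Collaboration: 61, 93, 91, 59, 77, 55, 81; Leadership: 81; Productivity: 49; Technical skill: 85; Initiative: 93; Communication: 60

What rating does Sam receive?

No award

Collaboration: drop 55, 59 → average of remaining 5 = 403/5 = 80.6
Problem-solving score 35 < 45: minimum not met.
Weighted total:
  Problem-solving 35 × 0.29 = 10.15
  Collaboration 80.6 × 0.14 = 11.284
  Leadership 81 × 0.15 = 12.15
  Productivity 49 × 0.14 = 6.86
  Technical skill 85 × 0.1 = 8.5
  Initiative 93 × 0.13 = 12.09
  Communication 60 × 0.05 = 3
Sum = 64.034
Because the Problem-solving minimum was not met, the result is No award.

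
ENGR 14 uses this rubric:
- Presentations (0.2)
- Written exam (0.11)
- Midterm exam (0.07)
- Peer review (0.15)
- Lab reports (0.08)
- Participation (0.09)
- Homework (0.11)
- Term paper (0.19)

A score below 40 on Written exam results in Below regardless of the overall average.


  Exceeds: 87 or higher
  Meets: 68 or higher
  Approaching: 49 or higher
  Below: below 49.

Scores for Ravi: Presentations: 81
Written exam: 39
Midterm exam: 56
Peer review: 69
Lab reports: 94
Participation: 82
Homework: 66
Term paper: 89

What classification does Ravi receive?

Written exam score 39 < 40: minimum not met.
Weighted total:
  Presentations 81 × 0.2 = 16.2
  Written exam 39 × 0.11 = 4.29
  Midterm exam 56 × 0.07 = 3.92
  Peer review 69 × 0.15 = 10.35
  Lab reports 94 × 0.08 = 7.52
  Participation 82 × 0.09 = 7.38
  Homework 66 × 0.11 = 7.26
  Term paper 89 × 0.19 = 16.91
Sum = 73.83
Because the Written exam minimum was not met, the result is Below.

Below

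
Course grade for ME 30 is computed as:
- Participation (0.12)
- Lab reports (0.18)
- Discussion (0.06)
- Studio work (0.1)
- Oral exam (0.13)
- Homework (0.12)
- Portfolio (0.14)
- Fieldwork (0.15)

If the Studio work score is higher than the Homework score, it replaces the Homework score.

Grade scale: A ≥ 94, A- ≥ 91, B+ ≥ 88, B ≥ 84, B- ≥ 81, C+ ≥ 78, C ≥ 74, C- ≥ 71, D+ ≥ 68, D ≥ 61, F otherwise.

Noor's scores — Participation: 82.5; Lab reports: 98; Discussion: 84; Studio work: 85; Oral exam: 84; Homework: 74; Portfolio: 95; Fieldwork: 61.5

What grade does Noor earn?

B

Studio work (85) > Homework (74), so Homework counts as 85.
Weighted total:
  Participation 82.5 × 0.12 = 9.9
  Lab reports 98 × 0.18 = 17.64
  Discussion 84 × 0.06 = 5.04
  Studio work 85 × 0.1 = 8.5
  Oral exam 84 × 0.13 = 10.92
  Homework 85 × 0.12 = 10.2
  Portfolio 95 × 0.14 = 13.3
  Fieldwork 61.5 × 0.15 = 9.225
Sum = 84.725
84.725 is ≥ 84 and < 88 → B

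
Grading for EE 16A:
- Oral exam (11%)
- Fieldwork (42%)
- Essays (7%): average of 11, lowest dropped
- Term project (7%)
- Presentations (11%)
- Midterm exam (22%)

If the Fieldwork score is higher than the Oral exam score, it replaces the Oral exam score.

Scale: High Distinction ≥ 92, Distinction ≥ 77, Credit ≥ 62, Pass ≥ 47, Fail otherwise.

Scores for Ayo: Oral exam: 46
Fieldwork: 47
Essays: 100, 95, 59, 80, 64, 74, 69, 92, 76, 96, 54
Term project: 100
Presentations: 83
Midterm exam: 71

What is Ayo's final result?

Essays: drop 54 → average of remaining 10 = 805/10 = 80.5
Fieldwork (47) > Oral exam (46), so Oral exam counts as 47.
Weighted total:
  Oral exam 47 × 0.11 = 5.17
  Fieldwork 47 × 0.42 = 19.74
  Essays 80.5 × 0.07 = 5.635
  Term project 100 × 0.07 = 7
  Presentations 83 × 0.11 = 9.13
  Midterm exam 71 × 0.22 = 15.62
Sum = 62.295
62.295 is ≥ 62 and < 77 → Credit

Credit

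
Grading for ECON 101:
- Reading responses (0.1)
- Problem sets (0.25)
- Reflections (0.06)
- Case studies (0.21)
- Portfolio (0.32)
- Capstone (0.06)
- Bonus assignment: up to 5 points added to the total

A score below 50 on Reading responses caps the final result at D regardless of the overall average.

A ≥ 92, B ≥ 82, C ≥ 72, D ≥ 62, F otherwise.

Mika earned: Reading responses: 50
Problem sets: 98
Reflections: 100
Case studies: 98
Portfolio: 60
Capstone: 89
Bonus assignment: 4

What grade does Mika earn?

Reading responses score 50 ≥ 50: minimum met.
Weighted total:
  Reading responses 50 × 0.1 = 5
  Problem sets 98 × 0.25 = 24.5
  Reflections 100 × 0.06 = 6
  Case studies 98 × 0.21 = 20.58
  Portfolio 60 × 0.32 = 19.2
  Capstone 89 × 0.06 = 5.34
Sum = 80.62
Bonus assignment: 80.62 + 4 = 84.62
84.62 is ≥ 82 and < 92 → B

B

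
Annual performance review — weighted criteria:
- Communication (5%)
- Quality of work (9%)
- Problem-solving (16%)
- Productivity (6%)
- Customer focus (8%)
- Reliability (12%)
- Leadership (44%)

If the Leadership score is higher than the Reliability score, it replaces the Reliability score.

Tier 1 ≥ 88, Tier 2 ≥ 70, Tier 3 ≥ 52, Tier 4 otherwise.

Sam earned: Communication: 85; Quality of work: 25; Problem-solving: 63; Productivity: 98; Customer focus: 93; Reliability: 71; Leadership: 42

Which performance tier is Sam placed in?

Tier 3

Leadership (42) ≤ Reliability (71), so Reliability stays at 71.
Weighted total:
  Communication 85 × 0.05 = 4.25
  Quality of work 25 × 0.09 = 2.25
  Problem-solving 63 × 0.16 = 10.08
  Productivity 98 × 0.06 = 5.88
  Customer focus 93 × 0.08 = 7.44
  Reliability 71 × 0.12 = 8.52
  Leadership 42 × 0.44 = 18.48
Sum = 56.9
56.9 is ≥ 52 and < 70 → Tier 3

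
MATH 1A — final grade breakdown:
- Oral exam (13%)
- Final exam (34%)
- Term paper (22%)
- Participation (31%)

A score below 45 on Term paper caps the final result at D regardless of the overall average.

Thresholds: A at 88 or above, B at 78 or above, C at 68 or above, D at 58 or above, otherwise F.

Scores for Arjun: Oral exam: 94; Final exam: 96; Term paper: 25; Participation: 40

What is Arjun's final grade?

D

Term paper score 25 < 45: minimum not met.
Weighted total:
  Oral exam 94 × 0.13 = 12.22
  Final exam 96 × 0.34 = 32.64
  Term paper 25 × 0.22 = 5.5
  Participation 40 × 0.31 = 12.4
Sum = 62.76
62.76 would be D; cap at D applies → D.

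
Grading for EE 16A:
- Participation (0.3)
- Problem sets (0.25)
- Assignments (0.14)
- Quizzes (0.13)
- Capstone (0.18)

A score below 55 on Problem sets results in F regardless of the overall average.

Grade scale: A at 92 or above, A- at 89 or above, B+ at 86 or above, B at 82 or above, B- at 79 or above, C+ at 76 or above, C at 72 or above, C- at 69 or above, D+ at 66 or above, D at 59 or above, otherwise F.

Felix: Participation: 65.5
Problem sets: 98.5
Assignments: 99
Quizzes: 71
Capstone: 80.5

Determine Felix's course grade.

B-

Problem sets score 98.5 ≥ 55: minimum met.
Weighted total:
  Participation 65.5 × 0.3 = 19.65
  Problem sets 98.5 × 0.25 = 24.625
  Assignments 99 × 0.14 = 13.86
  Quizzes 71 × 0.13 = 9.23
  Capstone 80.5 × 0.18 = 14.49
Sum = 81.855
81.855 is ≥ 79 and < 82 → B-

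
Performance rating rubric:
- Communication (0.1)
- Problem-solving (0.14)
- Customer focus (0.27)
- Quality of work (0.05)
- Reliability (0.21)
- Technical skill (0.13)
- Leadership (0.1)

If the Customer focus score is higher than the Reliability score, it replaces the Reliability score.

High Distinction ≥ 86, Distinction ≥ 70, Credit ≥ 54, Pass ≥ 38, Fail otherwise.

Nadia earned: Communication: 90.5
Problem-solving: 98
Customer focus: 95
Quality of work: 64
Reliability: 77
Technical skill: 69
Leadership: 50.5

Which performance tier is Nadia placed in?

Distinction

Customer focus (95) > Reliability (77), so Reliability counts as 95.
Weighted total:
  Communication 90.5 × 0.1 = 9.05
  Problem-solving 98 × 0.14 = 13.72
  Customer focus 95 × 0.27 = 25.65
  Quality of work 64 × 0.05 = 3.2
  Reliability 95 × 0.21 = 19.95
  Technical skill 69 × 0.13 = 8.97
  Leadership 50.5 × 0.1 = 5.05
Sum = 85.59
85.59 is ≥ 70 and < 86 → Distinction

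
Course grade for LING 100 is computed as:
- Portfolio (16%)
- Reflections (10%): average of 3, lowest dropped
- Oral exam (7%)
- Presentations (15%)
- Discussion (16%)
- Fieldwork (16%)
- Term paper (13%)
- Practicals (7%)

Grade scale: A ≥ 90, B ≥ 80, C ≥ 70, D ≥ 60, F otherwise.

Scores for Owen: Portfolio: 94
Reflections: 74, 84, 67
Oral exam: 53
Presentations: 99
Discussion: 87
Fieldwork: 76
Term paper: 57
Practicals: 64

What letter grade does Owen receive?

C

Reflections: drop 67 → average of remaining 2 = 158/2 = 79
Weighted total:
  Portfolio 94 × 0.16 = 15.04
  Reflections 79 × 0.1 = 7.9
  Oral exam 53 × 0.07 = 3.71
  Presentations 99 × 0.15 = 14.85
  Discussion 87 × 0.16 = 13.92
  Fieldwork 76 × 0.16 = 12.16
  Term paper 57 × 0.13 = 7.41
  Practicals 64 × 0.07 = 4.48
Sum = 79.47
79.47 is ≥ 70 and < 80 → C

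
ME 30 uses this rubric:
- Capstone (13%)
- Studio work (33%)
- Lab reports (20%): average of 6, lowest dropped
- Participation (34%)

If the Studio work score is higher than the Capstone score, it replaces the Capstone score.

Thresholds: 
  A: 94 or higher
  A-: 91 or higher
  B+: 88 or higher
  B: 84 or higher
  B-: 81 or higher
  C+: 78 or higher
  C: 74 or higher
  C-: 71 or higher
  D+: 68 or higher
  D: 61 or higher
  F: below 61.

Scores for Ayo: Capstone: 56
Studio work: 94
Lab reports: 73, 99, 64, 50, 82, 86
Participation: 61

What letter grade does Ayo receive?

Lab reports: drop 50 → average of remaining 5 = 404/5 = 80.8
Studio work (94) > Capstone (56), so Capstone counts as 94.
Weighted total:
  Capstone 94 × 0.13 = 12.22
  Studio work 94 × 0.33 = 31.02
  Lab reports 80.8 × 0.2 = 16.16
  Participation 61 × 0.34 = 20.74
Sum = 80.14
80.14 is ≥ 78 and < 81 → C+

C+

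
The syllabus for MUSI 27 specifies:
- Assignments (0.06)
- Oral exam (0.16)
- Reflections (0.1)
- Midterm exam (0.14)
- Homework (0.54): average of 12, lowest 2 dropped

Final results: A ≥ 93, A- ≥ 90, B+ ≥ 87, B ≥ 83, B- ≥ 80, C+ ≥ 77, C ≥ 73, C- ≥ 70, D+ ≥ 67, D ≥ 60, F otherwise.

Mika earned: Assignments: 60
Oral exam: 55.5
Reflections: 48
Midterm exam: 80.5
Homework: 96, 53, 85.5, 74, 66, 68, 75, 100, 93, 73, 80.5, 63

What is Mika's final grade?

Homework: drop 53, 63 → average of remaining 10 = 811/10 = 81.1
Weighted total:
  Assignments 60 × 0.06 = 3.6
  Oral exam 55.5 × 0.16 = 8.88
  Reflections 48 × 0.1 = 4.8
  Midterm exam 80.5 × 0.14 = 11.27
  Homework 81.1 × 0.54 = 43.794
Sum = 72.344
72.344 is ≥ 70 and < 73 → C-

C-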